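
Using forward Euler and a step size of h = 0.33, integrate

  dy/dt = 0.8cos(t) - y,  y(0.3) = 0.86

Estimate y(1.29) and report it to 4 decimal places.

Euler: y_{n+1} = y_n + h·f(t_n, y_n).
t=0.300000, y=0.860000: f=-0.095731 → y ← 0.860000 + 0.33·(-0.095731) = 0.828409
t=0.630000, y=0.828409: f=-0.181987 → y ← 0.828409 + 0.33·(-0.181987) = 0.768353
t=0.960000, y=0.768353: f=-0.309537 → y ← 0.768353 + 0.33·(-0.309537) = 0.666206
y(1.29) ≈ 0.6662

0.6662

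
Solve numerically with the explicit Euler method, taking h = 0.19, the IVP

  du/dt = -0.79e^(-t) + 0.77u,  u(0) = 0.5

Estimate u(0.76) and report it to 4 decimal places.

Euler: u_{n+1} = u_n + h·f(t_n, u_n).
t=0.000000, u=0.500000: f=-0.405000 → u ← 0.500000 + 0.19·(-0.405000) = 0.423050
t=0.190000, u=0.423050: f=-0.327549 → u ← 0.423050 + 0.19·(-0.327549) = 0.360816
t=0.380000, u=0.360816: f=-0.262422 → u ← 0.360816 + 0.19·(-0.262422) = 0.310955
t=0.570000, u=0.310955: f=-0.207329 → u ← 0.310955 + 0.19·(-0.207329) = 0.271563
u(0.76) ≈ 0.2716

0.2716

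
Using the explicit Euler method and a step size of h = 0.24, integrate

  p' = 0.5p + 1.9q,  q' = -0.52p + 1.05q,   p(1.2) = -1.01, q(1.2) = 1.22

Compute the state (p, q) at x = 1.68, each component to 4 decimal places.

Euler on (p,q): p_{n+1} = p_n + h·p', q_{n+1} = q_n + h·q'.
1.200000: (-1.010000, 1.220000); f=(1.813000, 1.806200) → (-0.574880, 1.653488)
1.440000: (-0.574880, 1.653488); f=(2.854187, 2.035100) → (0.110125, 2.141912)
(p(1.68), q(1.68)) ≈ (0.1101, 2.1419)

0.1101, 2.1419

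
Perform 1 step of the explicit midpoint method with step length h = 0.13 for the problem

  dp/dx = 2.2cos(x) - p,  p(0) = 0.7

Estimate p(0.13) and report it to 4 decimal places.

0.8817

Midpoint: k1 = f(x_n, p_n); k2 = f(x_n + h/2, p_n + (h/2)·k1); p_{n+1} = p_n + h·k2.
x=0.000000, p=0.700000:
  k1 = f(0.000000, 0.700000) = 1.500000
  k2 = f(0.065000, 0.797500) = 1.397854
  p ← 0.700000 + 0.13·1.397854 = 0.881721
p(0.13) ≈ 0.8817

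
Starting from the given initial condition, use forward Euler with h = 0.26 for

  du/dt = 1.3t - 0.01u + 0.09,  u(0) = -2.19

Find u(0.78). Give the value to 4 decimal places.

-1.8395

Euler: u_{n+1} = u_n + h·f(t_n, u_n).
t=0.000000, u=-2.190000: f=0.111900 → u ← -2.190000 + 0.26·0.111900 = -2.160906
t=0.260000, u=-2.160906: f=0.449609 → u ← -2.160906 + 0.26·0.449609 = -2.044008
t=0.520000, u=-2.044008: f=0.786440 → u ← -2.044008 + 0.26·0.786440 = -1.839533
u(0.78) ≈ -1.8395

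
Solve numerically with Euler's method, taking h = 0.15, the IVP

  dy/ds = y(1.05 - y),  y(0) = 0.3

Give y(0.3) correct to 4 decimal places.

0.3696

Euler: y_{n+1} = y_n + h·f(s_n, y_n).
s=0.000000, y=0.300000: f=0.225000 → y ← 0.300000 + 0.15·0.225000 = 0.333750
s=0.150000, y=0.333750: f=0.239048 → y ← 0.333750 + 0.15·0.239048 = 0.369607
y(0.3) ≈ 0.3696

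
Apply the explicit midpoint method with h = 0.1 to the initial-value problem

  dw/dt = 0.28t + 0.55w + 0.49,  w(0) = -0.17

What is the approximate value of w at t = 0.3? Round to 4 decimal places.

-0.0275

Midpoint: k1 = f(t_n, w_n); k2 = f(t_n + h/2, w_n + (h/2)·k1); w_{n+1} = w_n + h·k2.
t=0.000000, w=-0.170000:
  k1 = f(0.000000, -0.170000) = 0.396500
  k2 = f(0.050000, -0.150175) = 0.421404
  w ← -0.170000 + 0.1·0.421404 = -0.127860
t=0.100000, w=-0.127860:
  k1 = f(0.100000, -0.127860) = 0.447677
  k2 = f(0.150000, -0.105476) = 0.473988
  w ← -0.127860 + 0.1·0.473988 = -0.080461
t=0.200000, w=-0.080461:
  k1 = f(0.200000, -0.080461) = 0.501747
  k2 = f(0.250000, -0.055373) = 0.529545
  w ← -0.080461 + 0.1·0.529545 = -0.027506
w(0.3) ≈ -0.0275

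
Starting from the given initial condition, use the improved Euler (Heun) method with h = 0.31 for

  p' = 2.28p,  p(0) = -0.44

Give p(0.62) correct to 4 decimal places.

-1.6844

Heun: k1 = f(s_n, p_n); k2 = f(s_n + h, p_n + h·k1); p_{n+1} = p_n + (h/2)·(k1 + k2).
s=0.000000, p=-0.440000:
  k1 = f(0.000000, -0.440000) = -1.003200
  k2 = f(0.310000, -0.750992) = -1.712262
  p ← -0.440000 + (0.31/2)·(-1.003200 + (-1.712262)) = -0.860897
s=0.310000, p=-0.860897:
  k1 = f(0.310000, -0.860897) = -1.962844
  k2 = f(0.620000, -1.469378) = -3.350182
  p ← -0.860897 + (0.31/2)·(-1.962844 + (-3.350182)) = -1.684416
p(0.62) ≈ -1.6844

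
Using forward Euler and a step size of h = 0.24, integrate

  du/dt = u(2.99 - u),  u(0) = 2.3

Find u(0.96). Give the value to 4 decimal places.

2.9801

Euler: u_{n+1} = u_n + h·f(t_n, u_n).
t=0.000000, u=2.300000: f=1.587000 → u ← 2.300000 + 0.24·1.587000 = 2.680880
t=0.240000, u=2.680880: f=0.828714 → u ← 2.680880 + 0.24·0.828714 = 2.879771
t=0.480000, u=2.879771: f=0.317434 → u ← 2.879771 + 0.24·0.317434 = 2.955955
t=0.720000, u=2.955955: f=0.100635 → u ← 2.955955 + 0.24·0.100635 = 2.980108
u(0.96) ≈ 2.9801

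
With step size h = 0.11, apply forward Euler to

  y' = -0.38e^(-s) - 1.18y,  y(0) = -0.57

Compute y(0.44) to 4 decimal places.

Euler: y_{n+1} = y_n + h·f(s_n, y_n).
s=0.000000, y=-0.570000: f=0.292600 → y ← -0.570000 + 0.11·0.292600 = -0.537814
s=0.110000, y=-0.537814: f=0.294204 → y ← -0.537814 + 0.11·0.294204 = -0.505452
s=0.220000, y=-0.505452: f=0.291476 → y ← -0.505452 + 0.11·0.291476 = -0.473389
s=0.330000, y=-0.473389: f=0.285408 → y ← -0.473389 + 0.11·0.285408 = -0.441994
y(0.44) ≈ -0.4420

-0.4420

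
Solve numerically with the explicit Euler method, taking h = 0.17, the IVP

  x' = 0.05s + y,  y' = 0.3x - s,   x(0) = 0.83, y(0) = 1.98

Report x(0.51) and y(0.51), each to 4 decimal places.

Euler on (x,y): x_{n+1} = x_n + h·x', y_{n+1} = y_n + h·y'.
0.000000: (0.830000, 1.980000); f=(1.980000, 0.249000) → (1.166600, 2.022330)
0.170000: (1.166600, 2.022330); f=(2.030830, 0.179980) → (1.511841, 2.052927)
0.340000: (1.511841, 2.052927); f=(2.069927, 0.113552) → (1.863729, 2.072230)
(x(0.51), y(0.51)) ≈ (1.8637, 2.0722)

1.8637, 2.0722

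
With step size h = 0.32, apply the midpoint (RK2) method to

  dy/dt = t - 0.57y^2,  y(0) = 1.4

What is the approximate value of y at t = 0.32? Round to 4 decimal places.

Midpoint: k1 = f(t_n, y_n); k2 = f(t_n + h/2, y_n + (h/2)·k1); y_{n+1} = y_n + h·k2.
t=0.000000, y=1.400000:
  k1 = f(0.000000, 1.400000) = -1.117200
  k2 = f(0.160000, 1.221248) = -0.690125
  y ← 1.400000 + 0.32·(-0.690125) = 1.179160
y(0.32) ≈ 1.1792

1.1792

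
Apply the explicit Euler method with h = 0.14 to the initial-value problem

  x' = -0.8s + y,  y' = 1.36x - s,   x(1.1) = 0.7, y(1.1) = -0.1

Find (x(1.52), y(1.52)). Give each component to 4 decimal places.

0.2263, -0.3029

Euler on (x,y): x_{n+1} = x_n + h·x', y_{n+1} = y_n + h·y'.
1.100000: (0.700000, -0.100000); f=(-0.980000, -0.148000) → (0.562800, -0.120720)
1.240000: (0.562800, -0.120720); f=(-1.112720, -0.474592) → (0.407019, -0.187163)
1.380000: (0.407019, -0.187163); f=(-1.291163, -0.826454) → (0.226256, -0.302866)
(x(1.52), y(1.52)) ≈ (0.2263, -0.3029)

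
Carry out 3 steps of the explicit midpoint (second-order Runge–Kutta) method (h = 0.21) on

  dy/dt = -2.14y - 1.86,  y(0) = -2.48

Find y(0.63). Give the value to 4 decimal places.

Midpoint: k1 = f(t_n, y_n); k2 = f(t_n + h/2, y_n + (h/2)·k1); y_{n+1} = y_n + h·k2.
t=0.000000, y=-2.480000:
  k1 = f(0.000000, -2.480000) = 3.447200
  k2 = f(0.105000, -2.118044) = 2.672614
  y ← -2.480000 + 0.21·2.672614 = -1.918751
t=0.210000, y=-1.918751:
  k1 = f(0.210000, -1.918751) = 2.246127
  k2 = f(0.315000, -1.682908) = 1.741422
  y ← -1.918751 + 0.21·1.741422 = -1.553052
t=0.420000, y=-1.553052:
  k1 = f(0.420000, -1.553052) = 1.463532
  k2 = f(0.525000, -1.399381) = 1.134676
  y ← -1.553052 + 0.21·1.134676 = -1.314770
y(0.63) ≈ -1.3148

-1.3148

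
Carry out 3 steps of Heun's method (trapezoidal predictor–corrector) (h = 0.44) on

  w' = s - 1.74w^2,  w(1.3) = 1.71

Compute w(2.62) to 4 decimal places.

1.3246

Heun: k1 = f(s_n, w_n); k2 = f(s_n + h, w_n + h·k1); w_{n+1} = w_n + (h/2)·(k1 + k2).
s=1.300000, w=1.710000:
  k1 = f(1.300000, 1.710000) = -3.787934
  k2 = f(1.740000, 0.043309) = 1.736736
  w ← 1.710000 + (0.44/2)·(-3.787934 + 1.736736) = 1.258737
s=1.740000, w=1.258737:
  k1 = f(1.740000, 1.258737) = -1.016887
  k2 = f(2.180000, 0.811306) = 1.034701
  w ← 1.258737 + (0.44/2)·(-1.016887 + 1.034701) = 1.262656
s=2.180000, w=1.262656:
  k1 = f(2.180000, 1.262656) = -0.594080
  k2 = f(2.620000, 1.001260) = 0.875612
  w ← 1.262656 + (0.44/2)·(-0.594080 + 0.875612) = 1.324592
w(2.62) ≈ 1.3246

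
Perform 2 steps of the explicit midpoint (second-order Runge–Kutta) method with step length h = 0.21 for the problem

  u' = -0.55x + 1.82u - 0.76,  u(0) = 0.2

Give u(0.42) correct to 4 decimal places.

Midpoint: k1 = f(x_n, u_n); k2 = f(x_n + h/2, u_n + (h/2)·k1); u_{n+1} = u_n + h·k2.
x=0.000000, u=0.200000:
  k1 = f(0.000000, 0.200000) = -0.396000
  k2 = f(0.105000, 0.158420) = -0.529426
  u ← 0.200000 + 0.21·(-0.529426) = 0.088821
x=0.210000, u=0.088821:
  k1 = f(0.210000, 0.088821) = -0.713846
  k2 = f(0.315000, 0.013867) = -0.908013
  u ← 0.088821 + 0.21·(-0.908013) = -0.101862
u(0.42) ≈ -0.1019

-0.1019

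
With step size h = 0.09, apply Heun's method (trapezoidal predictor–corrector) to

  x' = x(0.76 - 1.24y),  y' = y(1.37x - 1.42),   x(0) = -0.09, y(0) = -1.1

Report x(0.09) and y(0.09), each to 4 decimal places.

Heun on (x,y): k1 = f(t_n, state_n); k2 = f(t_n + h, state_n + h·k1); state_{n+1} = state_n + (h/2)·(k1 + k2).
0.000000: (-0.090000, -1.100000)
  k1 = (-0.191160, 1.697630)
  predictor → (-0.107204, -0.947213)
  k2 = (-0.207392, 1.484160)
  → (-0.107935, -0.956819)
(x(0.09), y(0.09)) ≈ (-0.1079, -0.9568)

-0.1079, -0.9568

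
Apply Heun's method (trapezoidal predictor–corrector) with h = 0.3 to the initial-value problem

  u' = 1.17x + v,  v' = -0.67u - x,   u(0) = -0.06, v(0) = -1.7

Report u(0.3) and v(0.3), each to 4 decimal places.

-0.5155, -1.6817

Heun on (u,v): k1 = f(x_n, state_n); k2 = f(x_n + h, state_n + h·k1); state_{n+1} = state_n + (h/2)·(k1 + k2).
0.000000: (-0.060000, -1.700000)
  k1 = (-1.700000, 0.040200)
  predictor → (-0.570000, -1.687940)
  k2 = (-1.336940, 0.081900)
  → (-0.515541, -1.681685)
(u(0.3), v(0.3)) ≈ (-0.5155, -1.6817)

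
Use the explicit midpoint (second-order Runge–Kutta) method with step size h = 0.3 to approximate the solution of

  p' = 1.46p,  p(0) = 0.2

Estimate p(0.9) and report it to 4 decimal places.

0.7218

Midpoint: k1 = f(x_n, p_n); k2 = f(x_n + h/2, p_n + (h/2)·k1); p_{n+1} = p_n + h·k2.
x=0.000000, p=0.200000:
  k1 = f(0.000000, 0.200000) = 0.292000
  k2 = f(0.150000, 0.243800) = 0.355948
  p ← 0.200000 + 0.3·0.355948 = 0.306784
x=0.300000, p=0.306784:
  k1 = f(0.300000, 0.306784) = 0.447905
  k2 = f(0.450000, 0.373970) = 0.545996
  p ← 0.306784 + 0.3·0.545996 = 0.470583
x=0.600000, p=0.470583:
  k1 = f(0.600000, 0.470583) = 0.687052
  k2 = f(0.750000, 0.573641) = 0.837516
  p ← 0.470583 + 0.3·0.837516 = 0.721838
p(0.9) ≈ 0.7218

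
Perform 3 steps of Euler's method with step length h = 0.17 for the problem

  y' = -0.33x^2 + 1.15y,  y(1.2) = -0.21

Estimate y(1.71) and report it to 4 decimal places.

-0.7332

Euler: y_{n+1} = y_n + h·f(x_n, y_n).
x=1.200000, y=-0.210000: f=-0.716700 → y ← -0.210000 + 0.17·(-0.716700) = -0.331839
x=1.370000, y=-0.331839: f=-1.000992 → y ← -0.331839 + 0.17·(-1.000992) = -0.502008
x=1.540000, y=-0.502008: f=-1.359937 → y ← -0.502008 + 0.17·(-1.359937) = -0.733197
y(1.71) ≈ -0.7332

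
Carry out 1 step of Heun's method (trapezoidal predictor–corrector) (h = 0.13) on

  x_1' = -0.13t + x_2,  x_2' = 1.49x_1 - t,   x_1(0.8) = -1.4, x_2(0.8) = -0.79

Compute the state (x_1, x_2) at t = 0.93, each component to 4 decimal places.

-1.5417, -1.1849

Heun on (x_1,x_2): k1 = f(t_n, state_n); k2 = f(t_n + h, state_n + h·k1); state_{n+1} = state_n + (h/2)·(k1 + k2).
0.800000: (-1.400000, -0.790000)
  k1 = (-0.894000, -2.886000)
  predictor → (-1.516220, -1.165180)
  k2 = (-1.286080, -3.189168)
  → (-1.541705, -1.184886)
(x_1(0.93), x_2(0.93)) ≈ (-1.5417, -1.1849)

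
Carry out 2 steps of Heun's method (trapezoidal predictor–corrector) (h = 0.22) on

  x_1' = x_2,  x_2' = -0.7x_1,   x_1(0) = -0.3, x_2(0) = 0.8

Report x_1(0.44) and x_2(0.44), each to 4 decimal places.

Heun on (x_1,x_2): k1 = f(t_n, state_n); k2 = f(t_n + h, state_n + h·k1); state_{n+1} = state_n + (h/2)·(k1 + k2).
0.000000: (-0.300000, 0.800000)
  k1 = (0.800000, 0.210000)
  predictor → (-0.124000, 0.846200)
  k2 = (0.846200, 0.086800)
  → (-0.118918, 0.832648)
0.220000: (-0.118918, 0.832648)
  k1 = (0.832648, 0.083243)
  predictor → (0.064265, 0.850961)
  k2 = (0.850961, -0.044985)
  → (0.066279, 0.836856)
(x_1(0.44), x_2(0.44)) ≈ (0.0663, 0.8369)

0.0663, 0.8369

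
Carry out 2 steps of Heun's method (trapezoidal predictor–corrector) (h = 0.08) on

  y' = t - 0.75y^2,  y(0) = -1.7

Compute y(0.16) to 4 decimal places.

-2.1181

Heun: k1 = f(t_n, y_n); k2 = f(t_n + h, y_n + h·k1); y_{n+1} = y_n + (h/2)·(k1 + k2).
t=0.000000, y=-1.700000:
  k1 = f(0.000000, -1.700000) = -2.167500
  k2 = f(0.080000, -1.873400) = -2.552221
  y ← -1.700000 + (0.08/2)·(-2.167500 + (-2.552221)) = -1.888789
t=0.080000, y=-1.888789:
  k1 = f(0.080000, -1.888789) = -2.595642
  k2 = f(0.160000, -2.096440) = -3.136296
  y ← -1.888789 + (0.08/2)·(-2.595642 + (-3.136296)) = -2.118066
y(0.16) ≈ -2.1181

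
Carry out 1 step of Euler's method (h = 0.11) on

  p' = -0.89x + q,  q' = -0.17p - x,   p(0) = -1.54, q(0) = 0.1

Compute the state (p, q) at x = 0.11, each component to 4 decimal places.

-1.5290, 0.1288

Euler on (p,q): p_{n+1} = p_n + h·p', q_{n+1} = q_n + h·q'.
0.000000: (-1.540000, 0.100000); f=(0.100000, 0.261800) → (-1.529000, 0.128798)
(p(0.11), q(0.11)) ≈ (-1.5290, 0.1288)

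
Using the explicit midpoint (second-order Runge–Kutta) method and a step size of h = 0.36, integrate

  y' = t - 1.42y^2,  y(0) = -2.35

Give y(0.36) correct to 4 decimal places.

-9.5183

Midpoint: k1 = f(t_n, y_n); k2 = f(t_n + h/2, y_n + (h/2)·k1); y_{n+1} = y_n + h·k2.
t=0.000000, y=-2.350000:
  k1 = f(0.000000, -2.350000) = -7.841950
  k2 = f(0.180000, -3.761551) = -19.911958
  y ← -2.350000 + 0.36·(-19.911958) = -9.518305
y(0.36) ≈ -9.5183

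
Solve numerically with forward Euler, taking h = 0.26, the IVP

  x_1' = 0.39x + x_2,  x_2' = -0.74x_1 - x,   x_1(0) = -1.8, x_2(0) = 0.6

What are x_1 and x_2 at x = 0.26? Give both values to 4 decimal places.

Euler on (x_1,x_2): x_1_{n+1} = x_1_n + h·x_1', x_2_{n+1} = x_2_n + h·x_2'.
0.000000: (-1.800000, 0.600000); f=(0.600000, 1.332000) → (-1.644000, 0.946320)
(x_1(0.26), x_2(0.26)) ≈ (-1.6440, 0.9463)

-1.6440, 0.9463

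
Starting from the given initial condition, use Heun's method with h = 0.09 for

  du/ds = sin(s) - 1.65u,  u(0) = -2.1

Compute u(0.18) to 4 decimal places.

Heun: k1 = f(s_n, u_n); k2 = f(s_n + h, u_n + h·k1); u_{n+1} = u_n + (h/2)·(k1 + k2).
s=0.000000, u=-2.100000:
  k1 = f(0.000000, -2.100000) = 3.465000
  k2 = f(0.090000, -1.788150) = 3.040326
  u ← -2.100000 + (0.09/2)·(3.465000 + 3.040326) = -1.807260
s=0.090000, u=-1.807260:
  k1 = f(0.090000, -1.807260) = 3.071858
  k2 = f(0.180000, -1.530793) = 2.704838
  u ← -1.807260 + (0.09/2)·(3.071858 + 2.704838) = -1.547309
u(0.18) ≈ -1.5473

-1.5473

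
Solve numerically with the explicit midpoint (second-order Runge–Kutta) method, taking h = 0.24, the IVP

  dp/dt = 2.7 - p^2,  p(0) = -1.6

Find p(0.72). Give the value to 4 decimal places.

Midpoint: k1 = f(t_n, p_n); k2 = f(t_n + h/2, p_n + (h/2)·k1); p_{n+1} = p_n + h·k2.
t=0.000000, p=-1.600000:
  k1 = f(0.000000, -1.600000) = 0.140000
  k2 = f(0.120000, -1.583200) = 0.193478
  p ← -1.600000 + 0.24·0.193478 = -1.553565
t=0.240000, p=-1.553565:
  k1 = f(0.240000, -1.553565) = 0.286435
  k2 = f(0.360000, -1.519193) = 0.392052
  p ← -1.553565 + 0.24·0.392052 = -1.459473
t=0.480000, p=-1.459473:
  k1 = f(0.480000, -1.459473) = 0.569939
  k2 = f(0.600000, -1.391080) = 0.764896
  p ← -1.459473 + 0.24·0.764896 = -1.275898
p(0.72) ≈ -1.2759

-1.2759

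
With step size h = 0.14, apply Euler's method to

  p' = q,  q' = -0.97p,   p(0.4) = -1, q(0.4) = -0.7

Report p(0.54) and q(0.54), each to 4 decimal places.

Euler on (p,q): p_{n+1} = p_n + h·p', q_{n+1} = q_n + h·q'.
0.400000: (-1.000000, -0.700000); f=(-0.700000, 0.970000) → (-1.098000, -0.564200)
(p(0.54), q(0.54)) ≈ (-1.0980, -0.5642)

-1.0980, -0.5642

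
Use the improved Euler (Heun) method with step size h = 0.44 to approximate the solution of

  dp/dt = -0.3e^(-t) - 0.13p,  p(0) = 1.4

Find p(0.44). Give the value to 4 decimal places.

1.2175

Heun: k1 = f(t_n, p_n); k2 = f(t_n + h, p_n + h·k1); p_{n+1} = p_n + (h/2)·(k1 + k2).
t=0.000000, p=1.400000:
  k1 = f(0.000000, 1.400000) = -0.482000
  k2 = f(0.440000, 1.187920) = -0.347641
  p ← 1.400000 + (0.44/2)·(-0.482000 + (-0.347641)) = 1.217479
p(0.44) ≈ 1.2175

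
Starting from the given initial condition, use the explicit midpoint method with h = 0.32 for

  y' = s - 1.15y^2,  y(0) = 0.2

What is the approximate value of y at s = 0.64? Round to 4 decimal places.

Midpoint: k1 = f(s_n, y_n); k2 = f(s_n + h/2, y_n + (h/2)·k1); y_{n+1} = y_n + h·k2.
s=0.000000, y=0.200000:
  k1 = f(0.000000, 0.200000) = -0.046000
  k2 = f(0.160000, 0.192640) = 0.117323
  y ← 0.200000 + 0.32·0.117323 = 0.237543
s=0.320000, y=0.237543:
  k1 = f(0.320000, 0.237543) = 0.255109
  k2 = f(0.480000, 0.278361) = 0.390892
  y ← 0.237543 + 0.32·0.390892 = 0.362629
y(0.64) ≈ 0.3626

0.3626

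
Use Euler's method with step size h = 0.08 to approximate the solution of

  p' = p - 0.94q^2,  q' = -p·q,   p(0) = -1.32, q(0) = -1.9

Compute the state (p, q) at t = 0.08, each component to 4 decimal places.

Euler on (p,q): p_{n+1} = p_n + h·p', q_{n+1} = q_n + h·q'.
0.000000: (-1.320000, -1.900000); f=(-4.713400, -2.508000) → (-1.697072, -2.100640)
(p(0.08), q(0.08)) ≈ (-1.6971, -2.1006)

-1.6971, -2.1006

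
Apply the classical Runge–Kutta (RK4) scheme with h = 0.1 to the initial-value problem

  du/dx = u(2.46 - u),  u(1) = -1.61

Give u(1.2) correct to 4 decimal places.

-4.5027

RK4: k1 = f(x_n, u_n); k2 = f(x_n + h/2, u_n + (h/2)·k1); k3 = f(x_n + h/2, u_n + (h/2)·k2); k4 = f(x_n + h, u_n + h·k3); u_{n+1} = u_n + (h/6)·(k1 + 2k2 + 2k3 + k4).
x=1.000000, u=-1.610000:
  k1 = f(1.000000, -1.610000) = -6.552700
  k2 = f(1.050000, -1.937635) = -8.521011
  k3 = f(1.050000, -2.036051) = -9.154186
  k4 = f(1.100000, -2.525419) = -12.590269
  u ← -1.610000 + (0.1/6)·(k1 + 2k2 + 2k3 + k4) = -2.518223
x=1.100000, u=-2.518223:
  k1 = f(1.100000, -2.518223) = -12.536274
  k2 = f(1.150000, -3.145036) = -17.628044
  k3 = f(1.150000, -3.399625) = -19.920527
  k4 = f(1.200000, -4.510275) = -31.437862
  u ← -2.518223 + (0.1/6)·(k1 + 2k2 + 2k3 + k4) = -4.502744
u(1.2) ≈ -4.5027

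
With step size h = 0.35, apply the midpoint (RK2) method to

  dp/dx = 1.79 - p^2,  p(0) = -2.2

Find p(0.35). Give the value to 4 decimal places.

Midpoint: k1 = f(x_n, p_n); k2 = f(x_n + h/2, p_n + (h/2)·k1); p_{n+1} = p_n + h·k2.
x=0.000000, p=-2.200000:
  k1 = f(0.000000, -2.200000) = -3.050000
  k2 = f(0.175000, -2.733750) = -5.683389
  p ← -2.200000 + 0.35·(-5.683389) = -4.189186
p(0.35) ≈ -4.1892

-4.1892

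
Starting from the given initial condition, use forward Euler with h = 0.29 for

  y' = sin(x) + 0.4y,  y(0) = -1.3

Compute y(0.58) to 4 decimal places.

-1.5362

Euler: y_{n+1} = y_n + h·f(x_n, y_n).
x=0.000000, y=-1.300000: f=-0.520000 → y ← -1.300000 + 0.29·(-0.520000) = -1.450800
x=0.290000, y=-1.450800: f=-0.294368 → y ← -1.450800 + 0.29·(-0.294368) = -1.536167
y(0.58) ≈ -1.5362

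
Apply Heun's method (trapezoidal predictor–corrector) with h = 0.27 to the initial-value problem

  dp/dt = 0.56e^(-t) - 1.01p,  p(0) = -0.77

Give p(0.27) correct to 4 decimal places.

-0.4760

Heun: k1 = f(t_n, p_n); k2 = f(t_n + h, p_n + h·k1); p_{n+1} = p_n + (h/2)·(k1 + k2).
t=0.000000, p=-0.770000:
  k1 = f(0.000000, -0.770000) = 1.337700
  k2 = f(0.270000, -0.408821) = 0.840402
  p ← -0.770000 + (0.27/2)·(1.337700 + 0.840402) = -0.475956
p(0.27) ≈ -0.4760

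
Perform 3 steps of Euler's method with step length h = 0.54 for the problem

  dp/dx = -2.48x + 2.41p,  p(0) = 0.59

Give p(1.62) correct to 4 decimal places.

Euler: p_{n+1} = p_n + h·f(x_n, p_n).
x=0.000000, p=0.590000: f=1.421900 → p ← 0.590000 + 0.54·1.421900 = 1.357826
x=0.540000, p=1.357826: f=1.933161 → p ← 1.357826 + 0.54·1.933161 = 2.401733
x=1.080000, p=2.401733: f=3.109776 → p ← 2.401733 + 0.54·3.109776 = 4.081012
p(1.62) ≈ 4.0810

4.0810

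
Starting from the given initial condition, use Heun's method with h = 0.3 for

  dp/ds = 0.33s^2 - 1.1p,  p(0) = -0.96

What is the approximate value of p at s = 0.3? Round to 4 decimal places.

-0.6910

Heun: k1 = f(s_n, p_n); k2 = f(s_n + h, p_n + h·k1); p_{n+1} = p_n + (h/2)·(k1 + k2).
s=0.000000, p=-0.960000:
  k1 = f(0.000000, -0.960000) = 1.056000
  k2 = f(0.300000, -0.643200) = 0.737220
  p ← -0.960000 + (0.3/2)·(1.056000 + 0.737220) = -0.691017
p(0.3) ≈ -0.6910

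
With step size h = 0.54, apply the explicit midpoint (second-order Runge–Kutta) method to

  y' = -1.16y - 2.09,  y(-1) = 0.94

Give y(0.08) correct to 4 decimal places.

Midpoint: k1 = f(t_n, y_n); k2 = f(t_n + h/2, y_n + (h/2)·k1); y_{n+1} = y_n + h·k2.
t=-1.000000, y=0.940000:
  k1 = f(-1.000000, 0.940000) = -3.180400
  k2 = f(-0.730000, 0.081292) = -2.184299
  y ← 0.940000 + 0.54·(-2.184299) = -0.239521
t=-0.460000, y=-0.239521:
  k1 = f(-0.460000, -0.239521) = -1.812155
  k2 = f(-0.190000, -0.728803) = -1.244588
  y ← -0.239521 + 0.54·(-1.244588) = -0.911599
y(0.08) ≈ -0.9116

-0.9116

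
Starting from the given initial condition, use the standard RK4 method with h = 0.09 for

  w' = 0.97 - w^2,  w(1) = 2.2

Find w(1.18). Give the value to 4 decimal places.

RK4: k1 = f(s_n, w_n); k2 = f(s_n + h/2, w_n + (h/2)·k1); k3 = f(s_n + h/2, w_n + (h/2)·k2); k4 = f(s_n + h, w_n + h·k3); w_{n+1} = w_n + (h/6)·(k1 + 2k2 + 2k3 + k4).
s=1.000000, w=2.200000:
  k1 = f(1.000000, 2.200000) = -3.870000
  k2 = f(1.045000, 2.025850) = -3.134068
  k3 = f(1.045000, 2.058967) = -3.269345
  k4 = f(1.090000, 1.905759) = -2.661917
  w ← 2.200000 + (0.09/6)·(k1 + 2k2 + 2k3 + k4) = 1.909919
s=1.090000, w=1.909919:
  k1 = f(1.090000, 1.909919) = -2.677790
  k2 = f(1.135000, 1.789418) = -2.232018
  k3 = f(1.135000, 1.809478) = -2.304211
  k4 = f(1.180000, 1.702540) = -1.928642
  w ← 1.909919 + (0.09/6)·(k1 + 2k2 + 2k3 + k4) = 1.704736
w(1.18) ≈ 1.7047

1.7047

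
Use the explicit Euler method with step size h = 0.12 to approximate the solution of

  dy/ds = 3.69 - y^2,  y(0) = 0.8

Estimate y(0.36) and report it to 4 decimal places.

Euler: y_{n+1} = y_n + h·f(s_n, y_n).
s=0.000000, y=0.800000: f=3.050000 → y ← 0.800000 + 0.12·3.050000 = 1.166000
s=0.120000, y=1.166000: f=2.330444 → y ← 1.166000 + 0.12·2.330444 = 1.445653
s=0.240000, y=1.445653: f=1.600087 → y ← 1.445653 + 0.12·1.600087 = 1.637664
y(0.36) ≈ 1.6377

1.6377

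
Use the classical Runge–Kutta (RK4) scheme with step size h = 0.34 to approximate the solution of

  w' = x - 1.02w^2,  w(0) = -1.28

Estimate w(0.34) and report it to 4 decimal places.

RK4: k1 = f(x_n, w_n); k2 = f(x_n + h/2, w_n + (h/2)·k1); k3 = f(x_n + h/2, w_n + (h/2)·k2); k4 = f(x_n + h, w_n + h·k3); w_{n+1} = w_n + (h/6)·(k1 + 2k2 + 2k3 + k4).
x=0.000000, w=-1.280000:
  k1 = f(0.000000, -1.280000) = -1.671168
  k2 = f(0.170000, -1.564099) = -2.325332
  k3 = f(0.170000, -1.675307) = -2.692785
  k4 = f(0.340000, -2.195547) = -4.576835
  w ← -1.280000 + (0.34/6)·(k1 + 2k2 + 2k3 + k4) = -2.202773
w(0.34) ≈ -2.2028

-2.2028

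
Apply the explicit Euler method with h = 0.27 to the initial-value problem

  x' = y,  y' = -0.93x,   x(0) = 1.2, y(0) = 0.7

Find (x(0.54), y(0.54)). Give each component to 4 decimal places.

Euler on (x,y): x_{n+1} = x_n + h·x', y_{n+1} = y_n + h·y'.
0.000000: (1.200000, 0.700000); f=(0.700000, -1.116000) → (1.389000, 0.398680)
0.270000: (1.389000, 0.398680); f=(0.398680, -1.291770) → (1.496644, 0.049902)
(x(0.54), y(0.54)) ≈ (1.4966, 0.0499)

1.4966, 0.0499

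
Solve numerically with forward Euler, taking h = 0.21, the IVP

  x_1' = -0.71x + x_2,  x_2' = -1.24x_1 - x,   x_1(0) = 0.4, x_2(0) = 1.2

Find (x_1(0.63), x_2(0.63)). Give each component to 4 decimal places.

Euler on (x_1,x_2): x_1_{n+1} = x_1_n + h·x_1', x_2_{n+1} = x_2_n + h·x_2'.
0.000000: (0.400000, 1.200000); f=(1.200000, -0.496000) → (0.652000, 1.095840)
0.210000: (0.652000, 1.095840); f=(0.946740, -1.018480) → (0.850815, 0.881959)
0.420000: (0.850815, 0.881959); f=(0.583759, -1.475011) → (0.973405, 0.572207)
(x_1(0.63), x_2(0.63)) ≈ (0.9734, 0.5722)

0.9734, 0.5722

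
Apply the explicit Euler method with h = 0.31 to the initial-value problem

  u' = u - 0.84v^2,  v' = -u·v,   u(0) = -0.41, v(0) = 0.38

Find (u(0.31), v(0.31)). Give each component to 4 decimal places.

-0.5747, 0.4283

Euler on (u,v): u_{n+1} = u_n + h·u', v_{n+1} = v_n + h·v'.
0.000000: (-0.410000, 0.380000); f=(-0.531296, 0.155800) → (-0.574702, 0.428298)
(u(0.31), v(0.31)) ≈ (-0.5747, 0.4283)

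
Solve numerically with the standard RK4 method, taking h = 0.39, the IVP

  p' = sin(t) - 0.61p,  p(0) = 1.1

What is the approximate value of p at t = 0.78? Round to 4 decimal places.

0.9310

RK4: k1 = f(t_n, p_n); k2 = f(t_n + h/2, p_n + (h/2)·k1); k3 = f(t_n + h/2, p_n + (h/2)·k2); k4 = f(t_n + h, p_n + h·k3); p_{n+1} = p_n + (h/6)·(k1 + 2k2 + 2k3 + k4).
t=0.000000, p=1.100000:
  k1 = f(0.000000, 1.100000) = -0.671000
  k2 = f(0.195000, 0.969155) = -0.397418
  k3 = f(0.195000, 1.022503) = -0.429961
  k4 = f(0.390000, 0.932315) = -0.188524
  p ← 1.100000 + (0.39/6)·(k1 + 2k2 + 2k3 + k4) = 0.936572
t=0.390000, p=0.936572:
  k1 = f(0.390000, 0.936572) = -0.191120
  k2 = f(0.585000, 0.899303) = 0.003624
  k3 = f(0.585000, 0.937278) = -0.019540
  k4 = f(0.780000, 0.928951) = 0.136619
  p ← 0.936572 + (0.39/6)·(k1 + 2k2 + 2k3 + k4) = 0.930960
p(0.78) ≈ 0.9310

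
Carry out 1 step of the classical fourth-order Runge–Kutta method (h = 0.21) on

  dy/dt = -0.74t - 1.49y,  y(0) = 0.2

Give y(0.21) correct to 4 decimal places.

RK4: k1 = f(t_n, y_n); k2 = f(t_n + h/2, y_n + (h/2)·k1); k3 = f(t_n + h/2, y_n + (h/2)·k2); k4 = f(t_n + h, y_n + h·k3); y_{n+1} = y_n + (h/6)·(k1 + 2k2 + 2k3 + k4).
t=0.000000, y=0.200000:
  k1 = f(0.000000, 0.200000) = -0.298000
  k2 = f(0.105000, 0.168710) = -0.329078
  k3 = f(0.105000, 0.165447) = -0.324216
  k4 = f(0.210000, 0.131915) = -0.351953
  y ← 0.200000 + (0.21/6)·(k1 + 2k2 + 2k3 + k4) = 0.131521
y(0.21) ≈ 0.1315

0.1315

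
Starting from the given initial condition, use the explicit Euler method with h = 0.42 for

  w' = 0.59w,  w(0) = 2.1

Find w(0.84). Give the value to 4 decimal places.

3.2697

Euler: w_{n+1} = w_n + h·f(x_n, w_n).
x=0.000000, w=2.100000: f=1.239000 → w ← 2.100000 + 0.42·1.239000 = 2.620380
x=0.420000, w=2.620380: f=1.546024 → w ← 2.620380 + 0.42·1.546024 = 3.269710
w(0.84) ≈ 3.2697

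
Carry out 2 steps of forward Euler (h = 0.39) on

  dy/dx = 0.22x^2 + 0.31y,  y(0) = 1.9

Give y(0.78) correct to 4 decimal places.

Euler: y_{n+1} = y_n + h·f(x_n, y_n).
x=0.000000, y=1.900000: f=0.589000 → y ← 1.900000 + 0.39·0.589000 = 2.129710
x=0.390000, y=2.129710: f=0.693672 → y ← 2.129710 + 0.39·0.693672 = 2.400242
y(0.78) ≈ 2.4002

2.4002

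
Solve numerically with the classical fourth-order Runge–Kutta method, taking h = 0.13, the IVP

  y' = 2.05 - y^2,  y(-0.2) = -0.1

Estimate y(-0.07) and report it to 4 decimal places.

RK4: k1 = f(t_n, y_n); k2 = f(t_n + h/2, y_n + (h/2)·k1); k3 = f(t_n + h/2, y_n + (h/2)·k2); k4 = f(t_n + h, y_n + h·k3); y_{n+1} = y_n + (h/6)·(k1 + 2k2 + 2k3 + k4).
t=-0.200000, y=-0.100000:
  k1 = f(-0.200000, -0.100000) = 2.040000
  k2 = f(-0.135000, 0.032600) = 2.048937
  k3 = f(-0.135000, 0.033181) = 2.048899
  k4 = f(-0.070000, 0.166357) = 2.022325
  y ← -0.100000 + (0.13/6)·(k1 + 2k2 + 2k3 + k4) = 0.165590
y(-0.07) ≈ 0.1656

0.1656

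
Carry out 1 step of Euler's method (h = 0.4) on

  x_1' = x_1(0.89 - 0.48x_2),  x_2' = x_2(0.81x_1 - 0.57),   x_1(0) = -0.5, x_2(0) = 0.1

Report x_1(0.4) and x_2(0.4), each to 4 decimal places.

-0.6684, 0.0610

Euler on (x_1,x_2): x_1_{n+1} = x_1_n + h·x_1', x_2_{n+1} = x_2_n + h·x_2'.
0.000000: (-0.500000, 0.100000); f=(-0.421000, -0.097500) → (-0.668400, 0.061000)
(x_1(0.4), x_2(0.4)) ≈ (-0.6684, 0.0610)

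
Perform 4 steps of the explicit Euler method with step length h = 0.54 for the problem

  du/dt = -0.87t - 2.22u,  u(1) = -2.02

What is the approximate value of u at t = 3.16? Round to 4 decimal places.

Euler: u_{n+1} = u_n + h·f(t_n, u_n).
t=1.000000, u=-2.020000: f=3.614400 → u ← -2.020000 + 0.54·3.614400 = -0.068224
t=1.540000, u=-0.068224: f=-1.188343 → u ← -0.068224 + 0.54·(-1.188343) = -0.709929
t=2.080000, u=-0.709929: f=-0.233557 → u ← -0.709929 + 0.54·(-0.233557) = -0.836050
t=2.620000, u=-0.836050: f=-0.423369 → u ← -0.836050 + 0.54·(-0.423369) = -1.064669
u(3.16) ≈ -1.0647

-1.0647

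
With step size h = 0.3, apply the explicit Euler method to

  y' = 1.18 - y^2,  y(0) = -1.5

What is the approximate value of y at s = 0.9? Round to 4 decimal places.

-3.9260

Euler: y_{n+1} = y_n + h·f(s_n, y_n).
s=0.000000, y=-1.500000: f=-1.070000 → y ← -1.500000 + 0.3·(-1.070000) = -1.821000
s=0.300000, y=-1.821000: f=-2.136041 → y ← -1.821000 + 0.3·(-2.136041) = -2.461812
s=0.600000, y=-2.461812: f=-4.880520 → y ← -2.461812 + 0.3·(-4.880520) = -3.925968
y(0.9) ≈ -3.9260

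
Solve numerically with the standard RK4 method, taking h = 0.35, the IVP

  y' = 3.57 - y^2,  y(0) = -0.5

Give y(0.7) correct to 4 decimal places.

RK4: k1 = f(x_n, y_n); k2 = f(x_n + h/2, y_n + (h/2)·k1); k3 = f(x_n + h/2, y_n + (h/2)·k2); k4 = f(x_n + h, y_n + h·k3); y_{n+1} = y_n + (h/6)·(k1 + 2k2 + 2k3 + k4).
x=0.000000, y=-0.500000:
  k1 = f(0.000000, -0.500000) = 3.320000
  k2 = f(0.175000, 0.081000) = 3.563439
  k3 = f(0.175000, 0.123602) = 3.554723
  k4 = f(0.350000, 0.744153) = 3.016236
  y ← -0.500000 + (0.35/6)·(k1 + 2k2 + 2k3 + k4) = 0.700066
x=0.350000, y=0.700066:
  k1 = f(0.350000, 0.700066) = 3.079908
  k2 = f(0.525000, 1.239050) = 2.034756
  k3 = f(0.525000, 1.056148) = 2.454551
  k4 = f(0.700000, 1.559159) = 1.139024
  y ← 0.700066 + (0.35/6)·(k1 + 2k2 + 2k3 + k4) = 1.469923
y(0.7) ≈ 1.4699

1.4699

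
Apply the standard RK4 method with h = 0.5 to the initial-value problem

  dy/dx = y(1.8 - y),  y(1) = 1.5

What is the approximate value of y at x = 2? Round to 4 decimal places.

1.7417

RK4: k1 = f(x_n, y_n); k2 = f(x_n + h/2, y_n + (h/2)·k1); k3 = f(x_n + h/2, y_n + (h/2)·k2); k4 = f(x_n + h, y_n + h·k3); y_{n+1} = y_n + (h/6)·(k1 + 2k2 + 2k3 + k4).
x=1.000000, y=1.500000:
  k1 = f(1.000000, 1.500000) = 0.450000
  k2 = f(1.250000, 1.612500) = 0.302344
  k3 = f(1.250000, 1.575586) = 0.353584
  k4 = f(1.500000, 1.676792) = 0.206594
  y ← 1.500000 + (0.5/6)·(k1 + 2k2 + 2k3 + k4) = 1.664037
x=1.500000, y=1.664037:
  k1 = f(1.500000, 1.664037) = 0.226247
  k2 = f(1.750000, 1.720599) = 0.136617
  k3 = f(1.750000, 1.698192) = 0.172890
  k4 = f(2.000000, 1.750482) = 0.086680
  y ← 1.664037 + (0.5/6)·(k1 + 2k2 + 2k3 + k4) = 1.741699
y(2) ≈ 1.7417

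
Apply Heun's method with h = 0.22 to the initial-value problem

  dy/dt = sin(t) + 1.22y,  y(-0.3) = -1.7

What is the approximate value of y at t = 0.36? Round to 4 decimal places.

Heun: k1 = f(t_n, y_n); k2 = f(t_n + h, y_n + h·k1); y_{n+1} = y_n + (h/2)·(k1 + k2).
t=-0.300000, y=-1.700000:
  k1 = f(-0.300000, -1.700000) = -2.369520
  k2 = f(-0.080000, -2.221294) = -2.789894
  y ← -1.700000 + (0.22/2)·(-2.369520 + (-2.789894)) = -2.267536
t=-0.080000, y=-2.267536:
  k1 = f(-0.080000, -2.267536) = -2.846308
  k2 = f(0.140000, -2.893723) = -3.390799
  y ← -2.267536 + (0.22/2)·(-2.846308 + (-3.390799)) = -2.953617
t=0.140000, y=-2.953617:
  k1 = f(0.140000, -2.953617) = -3.463870
  k2 = f(0.360000, -3.715669) = -4.180842
  y ← -2.953617 + (0.22/2)·(-3.463870 + (-4.180842)) = -3.794536
y(0.36) ≈ -3.7945

-3.7945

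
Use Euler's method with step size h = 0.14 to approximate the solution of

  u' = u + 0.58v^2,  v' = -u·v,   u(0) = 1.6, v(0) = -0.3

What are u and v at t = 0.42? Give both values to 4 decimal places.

Euler on (u,v): u_{n+1} = u_n + h·u', v_{n+1} = v_n + h·v'.
0.000000: (1.600000, -0.300000); f=(1.652200, 0.480000) → (1.831308, -0.232800)
0.140000: (1.831308, -0.232800); f=(1.862742, 0.426329) → (2.092092, -0.173114)
0.280000: (2.092092, -0.173114); f=(2.109474, 0.362170) → (2.387418, -0.122410)
(u(0.42), v(0.42)) ≈ (2.3874, -0.1224)

2.3874, -0.1224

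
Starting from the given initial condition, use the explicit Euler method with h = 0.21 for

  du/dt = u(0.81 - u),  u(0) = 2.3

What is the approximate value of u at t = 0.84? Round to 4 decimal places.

Euler: u_{n+1} = u_n + h·f(t_n, u_n).
t=0.000000, u=2.300000: f=-3.427000 → u ← 2.300000 + 0.21·(-3.427000) = 1.580330
t=0.210000, u=1.580330: f=-1.217376 → u ← 1.580330 + 0.21·(-1.217376) = 1.324681
t=0.420000, u=1.324681: f=-0.681788 → u ← 1.324681 + 0.21·(-0.681788) = 1.181506
t=0.630000, u=1.181506: f=-0.438936 → u ← 1.181506 + 0.21·(-0.438936) = 1.089329
u(0.84) ≈ 1.0893

1.0893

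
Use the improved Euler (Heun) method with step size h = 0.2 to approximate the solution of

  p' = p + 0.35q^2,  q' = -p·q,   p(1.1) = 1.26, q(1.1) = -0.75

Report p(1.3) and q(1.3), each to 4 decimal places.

Heun on (p,q): k1 = f(t_n, state_n); k2 = f(t_n + h, state_n + h·k1); state_{n+1} = state_n + (h/2)·(k1 + k2).
1.100000: (1.260000, -0.750000)
  k1 = (1.456875, 0.945000)
  predictor → (1.551375, -0.561000)
  k2 = (1.661527, 0.870321)
  → (1.571840, -0.568468)
(p(1.3), q(1.3)) ≈ (1.5718, -0.5685)

1.5718, -0.5685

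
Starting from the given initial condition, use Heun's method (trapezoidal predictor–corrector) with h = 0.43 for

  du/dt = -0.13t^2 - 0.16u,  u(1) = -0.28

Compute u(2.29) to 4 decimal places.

-0.6769

Heun: k1 = f(t_n, u_n); k2 = f(t_n + h, u_n + h·k1); u_{n+1} = u_n + (h/2)·(k1 + k2).
t=1.000000, u=-0.280000:
  k1 = f(1.000000, -0.280000) = -0.085200
  k2 = f(1.430000, -0.316636) = -0.215175
  u ← -0.280000 + (0.43/2)·(-0.085200 + (-0.215175)) = -0.344581
t=1.430000, u=-0.344581:
  k1 = f(1.430000, -0.344581) = -0.210704
  k2 = f(1.860000, -0.435183) = -0.380119
  u ← -0.344581 + (0.43/2)·(-0.210704 + (-0.380119)) = -0.471608
t=1.860000, u=-0.471608:
  k1 = f(1.860000, -0.471608) = -0.374291
  k2 = f(2.290000, -0.632553) = -0.580525
  u ← -0.471608 + (0.43/2)·(-0.374291 + (-0.580525)) = -0.676893
u(2.29) ≈ -0.6769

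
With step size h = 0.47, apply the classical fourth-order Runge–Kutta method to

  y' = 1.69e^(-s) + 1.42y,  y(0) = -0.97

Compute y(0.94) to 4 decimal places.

-1.3021

RK4: k1 = f(s_n, y_n); k2 = f(s_n + h/2, y_n + (h/2)·k1); k3 = f(s_n + h/2, y_n + (h/2)·k2); k4 = f(s_n + h, y_n + h·k3); y_{n+1} = y_n + (h/6)·(k1 + 2k2 + 2k3 + k4).
s=0.000000, y=-0.970000:
  k1 = f(0.000000, -0.970000) = 0.312600
  k2 = f(0.235000, -0.896539) = 0.062979
  k3 = f(0.235000, -0.955200) = -0.020319
  k4 = f(0.470000, -0.979550) = -0.334707
  y ← -0.970000 + (0.47/6)·(k1 + 2k2 + 2k3 + k4) = -0.965048
s=0.470000, y=-0.965048:
  k1 = f(0.470000, -0.965048) = -0.314115
  k2 = f(0.705000, -1.038865) = -0.640145
  k3 = f(0.705000, -1.115482) = -0.748941
  k4 = f(0.940000, -1.317051) = -1.210051
  y ← -0.965048 + (0.47/6)·(k1 + 2k2 + 2k3 + k4) = -1.302065
y(0.94) ≈ -1.3021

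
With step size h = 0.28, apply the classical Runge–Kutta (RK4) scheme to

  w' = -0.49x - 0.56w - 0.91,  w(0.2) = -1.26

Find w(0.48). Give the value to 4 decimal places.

-1.3566

RK4: k1 = f(x_n, w_n); k2 = f(x_n + h/2, w_n + (h/2)·k1); k3 = f(x_n + h/2, w_n + (h/2)·k2); k4 = f(x_n + h, w_n + h·k3); w_{n+1} = w_n + (h/6)·(k1 + 2k2 + 2k3 + k4).
x=0.200000, w=-1.260000:
  k1 = f(0.200000, -1.260000) = -0.302400
  k2 = f(0.340000, -1.302336) = -0.347292
  k3 = f(0.340000, -1.308621) = -0.343772
  k4 = f(0.480000, -1.356256) = -0.385697
  w ← -1.260000 + (0.28/6)·(k1 + 2k2 + 2k3 + k4) = -1.356610
w(0.48) ≈ -1.3566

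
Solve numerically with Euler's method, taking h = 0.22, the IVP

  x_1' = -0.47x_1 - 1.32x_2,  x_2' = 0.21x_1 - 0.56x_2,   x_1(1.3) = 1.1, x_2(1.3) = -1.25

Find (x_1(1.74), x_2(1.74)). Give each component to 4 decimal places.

Euler on (x_1,x_2): x_1_{n+1} = x_1_n + h·x_1', x_2_{n+1} = x_2_n + h·x_2'.
1.300000: (1.100000, -1.250000); f=(1.133000, 0.931000) → (1.349260, -1.045180)
1.520000: (1.349260, -1.045180); f=(0.745485, 0.868645) → (1.513267, -0.854078)
(x_1(1.74), x_2(1.74)) ≈ (1.5133, -0.8541)

1.5133, -0.8541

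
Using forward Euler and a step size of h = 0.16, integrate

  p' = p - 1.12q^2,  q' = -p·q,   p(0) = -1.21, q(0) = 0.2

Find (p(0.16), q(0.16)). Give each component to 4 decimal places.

-1.4108, 0.2387

Euler on (p,q): p_{n+1} = p_n + h·p', q_{n+1} = q_n + h·q'.
0.000000: (-1.210000, 0.200000); f=(-1.254800, 0.242000) → (-1.410768, 0.238720)
(p(0.16), q(0.16)) ≈ (-1.4108, 0.2387)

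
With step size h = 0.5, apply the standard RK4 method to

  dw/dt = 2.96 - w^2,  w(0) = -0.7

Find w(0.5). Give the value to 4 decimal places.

0.6872

RK4: k1 = f(t_n, w_n); k2 = f(t_n + h/2, w_n + (h/2)·k1); k3 = f(t_n + h/2, w_n + (h/2)·k2); k4 = f(t_n + h, w_n + h·k3); w_{n+1} = w_n + (h/6)·(k1 + 2k2 + 2k3 + k4).
t=0.000000, w=-0.700000:
  k1 = f(0.000000, -0.700000) = 2.470000
  k2 = f(0.250000, -0.082500) = 2.953194
  k3 = f(0.250000, 0.038298) = 2.958533
  k4 = f(0.500000, 0.779267) = 2.352744
  w ← -0.700000 + (0.5/6)·(k1 + 2k2 + 2k3 + k4) = 0.687183
w(0.5) ≈ 0.6872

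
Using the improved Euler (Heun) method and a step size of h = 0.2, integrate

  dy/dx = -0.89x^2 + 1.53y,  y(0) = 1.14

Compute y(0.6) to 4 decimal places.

2.7397

Heun: k1 = f(x_n, y_n); k2 = f(x_n + h, y_n + h·k1); y_{n+1} = y_n + (h/2)·(k1 + k2).
x=0.000000, y=1.140000:
  k1 = f(0.000000, 1.140000) = 1.744200
  k2 = f(0.200000, 1.488840) = 2.242325
  y ← 1.140000 + (0.2/2)·(1.744200 + 2.242325) = 1.538653
x=0.200000, y=1.538653:
  k1 = f(0.200000, 1.538653) = 2.318538
  k2 = f(0.400000, 2.002360) = 2.921211
  y ← 1.538653 + (0.2/2)·(2.318538 + 2.921211) = 2.062627
x=0.400000, y=2.062627:
  k1 = f(0.400000, 2.062627) = 3.013420
  k2 = f(0.600000, 2.665311) = 3.757527
  y ← 2.062627 + (0.2/2)·(3.013420 + 3.757527) = 2.739722
y(0.6) ≈ 2.7397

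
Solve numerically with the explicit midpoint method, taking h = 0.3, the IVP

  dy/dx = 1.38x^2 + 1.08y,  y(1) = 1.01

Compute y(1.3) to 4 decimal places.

2.0048

Midpoint: k1 = f(x_n, y_n); k2 = f(x_n + h/2, y_n + (h/2)·k1); y_{n+1} = y_n + h·k2.
x=1.000000, y=1.010000:
  k1 = f(1.000000, 1.010000) = 2.470800
  k2 = f(1.150000, 1.380620) = 3.316120
  y ← 1.010000 + 0.3·3.316120 = 2.004836
y(1.3) ≈ 2.0048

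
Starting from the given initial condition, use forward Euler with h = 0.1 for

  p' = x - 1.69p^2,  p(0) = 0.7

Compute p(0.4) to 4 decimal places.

0.5119

Euler: p_{n+1} = p_n + h·f(x_n, p_n).
x=0.000000, p=0.700000: f=-0.828100 → p ← 0.700000 + 0.1·(-0.828100) = 0.617190
x=0.100000, p=0.617190: f=-0.543761 → p ← 0.617190 + 0.1·(-0.543761) = 0.562814
x=0.200000, p=0.562814: f=-0.335324 → p ← 0.562814 + 0.1·(-0.335324) = 0.529282
x=0.300000, p=0.529282: f=-0.173435 → p ← 0.529282 + 0.1·(-0.173435) = 0.511938
p(0.4) ≈ 0.5119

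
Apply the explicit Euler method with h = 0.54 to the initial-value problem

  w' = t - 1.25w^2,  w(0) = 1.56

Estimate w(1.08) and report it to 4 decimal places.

0.2043

Euler: w_{n+1} = w_n + h·f(t_n, w_n).
t=0.000000, w=1.560000: f=-3.042000 → w ← 1.560000 + 0.54·(-3.042000) = -0.082680
t=0.540000, w=-0.082680: f=0.531455 → w ← -0.082680 + 0.54·0.531455 = 0.204306
w(1.08) ≈ 0.2043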